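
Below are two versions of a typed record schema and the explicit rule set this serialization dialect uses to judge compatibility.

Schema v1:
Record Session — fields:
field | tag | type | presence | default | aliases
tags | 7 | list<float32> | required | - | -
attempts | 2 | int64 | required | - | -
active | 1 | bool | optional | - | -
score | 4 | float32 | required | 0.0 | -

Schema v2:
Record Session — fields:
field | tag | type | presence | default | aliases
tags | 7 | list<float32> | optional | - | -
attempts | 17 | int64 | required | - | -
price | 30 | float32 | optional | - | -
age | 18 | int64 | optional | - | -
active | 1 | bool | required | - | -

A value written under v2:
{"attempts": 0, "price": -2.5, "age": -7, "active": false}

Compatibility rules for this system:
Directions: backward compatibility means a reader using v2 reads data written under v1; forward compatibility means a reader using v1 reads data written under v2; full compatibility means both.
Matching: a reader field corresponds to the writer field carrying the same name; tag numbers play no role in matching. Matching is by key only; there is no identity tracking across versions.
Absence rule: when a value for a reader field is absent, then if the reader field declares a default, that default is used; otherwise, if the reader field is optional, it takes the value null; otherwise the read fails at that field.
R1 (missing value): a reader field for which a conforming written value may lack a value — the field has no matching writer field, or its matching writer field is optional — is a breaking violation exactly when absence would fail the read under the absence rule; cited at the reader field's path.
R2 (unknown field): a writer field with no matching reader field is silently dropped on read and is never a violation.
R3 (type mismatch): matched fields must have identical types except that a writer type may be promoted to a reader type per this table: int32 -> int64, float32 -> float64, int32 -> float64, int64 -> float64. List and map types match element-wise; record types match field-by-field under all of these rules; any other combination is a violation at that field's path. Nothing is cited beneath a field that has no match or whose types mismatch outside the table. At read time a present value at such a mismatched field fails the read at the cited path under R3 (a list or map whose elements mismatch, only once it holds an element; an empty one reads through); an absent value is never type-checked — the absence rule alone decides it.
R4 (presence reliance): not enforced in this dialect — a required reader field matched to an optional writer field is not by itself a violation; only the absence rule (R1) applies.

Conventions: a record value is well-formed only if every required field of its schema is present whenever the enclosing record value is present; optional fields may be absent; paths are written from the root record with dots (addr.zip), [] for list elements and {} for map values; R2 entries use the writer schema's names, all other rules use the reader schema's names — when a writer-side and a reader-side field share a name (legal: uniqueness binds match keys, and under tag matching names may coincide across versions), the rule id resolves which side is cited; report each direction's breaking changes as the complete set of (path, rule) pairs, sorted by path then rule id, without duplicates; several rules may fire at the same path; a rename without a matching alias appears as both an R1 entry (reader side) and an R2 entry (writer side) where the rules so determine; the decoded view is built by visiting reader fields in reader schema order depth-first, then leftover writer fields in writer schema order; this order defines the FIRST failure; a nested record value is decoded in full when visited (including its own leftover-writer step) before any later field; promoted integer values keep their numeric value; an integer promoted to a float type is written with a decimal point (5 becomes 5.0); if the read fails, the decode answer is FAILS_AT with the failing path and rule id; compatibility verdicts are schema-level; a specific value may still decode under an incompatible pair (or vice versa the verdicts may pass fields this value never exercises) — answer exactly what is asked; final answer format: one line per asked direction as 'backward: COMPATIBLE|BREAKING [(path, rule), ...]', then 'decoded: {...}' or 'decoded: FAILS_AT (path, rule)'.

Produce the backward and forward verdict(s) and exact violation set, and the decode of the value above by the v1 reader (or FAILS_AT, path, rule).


arrows below run writer -> reader for Session
checking backward for Session: reader v2 against writer v1:
  tags: paired with writer tags (list<float32> -> list<float32>; writer required)
  attempts: paired with writer attempts (int64 -> int64; writer required)
  price: no writer-side match
  age: no writer-side match
  active: paired with writer active (bool -> bool; writer optional)
  writer score: unknown to reader
  rule R1 violated at active
  backward on Session therefore BREAKING (1)
checking forward for Session: reader v1 against writer v2:
  tags: paired with writer tags (list<float32> -> list<float32>; writer optional)
  attempts: paired with writer attempts (int64 -> int64; writer required)
  active: paired with writer active (bool -> bool; writer required)
  score: no writer-side match
  writer price: unknown to reader
  writer age: unknown to reader
  rule R1 violated at tags
  forward on Session therefore BREAKING (1)
decode (reader v1):
  read fails at tags under R1 (no fill)
  => FAILS_AT (tags, R1)

backward: BREAKING [(active, R1)]; forward: BREAKING [(tags, R1)]; decoded: FAILS_AT (tags, R1)


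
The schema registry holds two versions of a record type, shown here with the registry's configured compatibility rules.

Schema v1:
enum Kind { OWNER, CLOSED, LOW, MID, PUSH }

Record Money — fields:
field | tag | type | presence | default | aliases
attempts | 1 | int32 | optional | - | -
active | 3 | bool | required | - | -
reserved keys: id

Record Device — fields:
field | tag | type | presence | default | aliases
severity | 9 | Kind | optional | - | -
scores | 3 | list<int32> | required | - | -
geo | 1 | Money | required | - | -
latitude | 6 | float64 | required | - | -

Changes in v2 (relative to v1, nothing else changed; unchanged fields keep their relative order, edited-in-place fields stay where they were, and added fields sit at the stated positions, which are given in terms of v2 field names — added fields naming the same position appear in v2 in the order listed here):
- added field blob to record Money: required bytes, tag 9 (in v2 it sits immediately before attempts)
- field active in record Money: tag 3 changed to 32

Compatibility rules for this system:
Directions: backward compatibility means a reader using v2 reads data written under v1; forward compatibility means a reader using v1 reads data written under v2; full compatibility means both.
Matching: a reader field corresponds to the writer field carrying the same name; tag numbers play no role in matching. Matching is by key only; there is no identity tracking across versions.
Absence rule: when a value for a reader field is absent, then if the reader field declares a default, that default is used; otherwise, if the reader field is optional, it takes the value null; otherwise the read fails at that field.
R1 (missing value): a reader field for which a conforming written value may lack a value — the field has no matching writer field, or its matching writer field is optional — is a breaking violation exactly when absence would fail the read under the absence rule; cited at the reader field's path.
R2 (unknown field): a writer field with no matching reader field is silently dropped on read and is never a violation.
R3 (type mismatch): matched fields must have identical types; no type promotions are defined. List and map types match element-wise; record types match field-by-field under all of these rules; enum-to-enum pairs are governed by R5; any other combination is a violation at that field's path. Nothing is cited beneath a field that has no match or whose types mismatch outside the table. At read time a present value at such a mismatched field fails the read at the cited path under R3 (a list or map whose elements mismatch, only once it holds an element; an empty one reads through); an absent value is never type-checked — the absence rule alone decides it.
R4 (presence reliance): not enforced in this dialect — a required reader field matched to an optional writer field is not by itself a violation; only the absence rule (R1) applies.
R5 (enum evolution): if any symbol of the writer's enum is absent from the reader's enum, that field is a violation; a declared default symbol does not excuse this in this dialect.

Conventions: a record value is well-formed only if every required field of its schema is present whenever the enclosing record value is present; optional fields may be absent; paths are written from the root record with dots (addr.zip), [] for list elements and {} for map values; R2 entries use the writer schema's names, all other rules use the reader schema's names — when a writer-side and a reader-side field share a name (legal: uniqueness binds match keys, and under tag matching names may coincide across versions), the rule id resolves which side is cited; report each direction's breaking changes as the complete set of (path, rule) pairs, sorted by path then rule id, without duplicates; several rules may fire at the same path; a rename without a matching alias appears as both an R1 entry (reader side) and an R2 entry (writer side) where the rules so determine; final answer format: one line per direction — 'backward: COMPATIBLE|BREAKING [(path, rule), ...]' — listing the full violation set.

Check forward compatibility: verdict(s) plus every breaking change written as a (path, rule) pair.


arrows below run writer -> reader for Device
forward on Device — v1 reading data written by v2:
  severity: Kind -> Kind, writer optional; from severity
  scores: list<int32> -> list<int32>, writer required; from scores
  geo: Money -> Money, writer required; from geo
  latitude: float64 -> float64, writer required; from latitude
  geo.attempts: int32 -> int32, writer optional; from geo.attempts
  geo.active: bool -> bool, writer required; from geo.active
  writer geo.blob: unknown to reader
  => forward: COMPATIBLE
the other Device changes do not affect what is asked:
  added field blob to record Money: required bytes, tag 9 (in v2 it sits immediately before attempts) -> fires only in the backward direction of Device, which is not asked here
  field active in record Money: tag 3 changed to 32 -> fires no rule on Device, leaving the asked answer as it is

forward: COMPATIBLE []


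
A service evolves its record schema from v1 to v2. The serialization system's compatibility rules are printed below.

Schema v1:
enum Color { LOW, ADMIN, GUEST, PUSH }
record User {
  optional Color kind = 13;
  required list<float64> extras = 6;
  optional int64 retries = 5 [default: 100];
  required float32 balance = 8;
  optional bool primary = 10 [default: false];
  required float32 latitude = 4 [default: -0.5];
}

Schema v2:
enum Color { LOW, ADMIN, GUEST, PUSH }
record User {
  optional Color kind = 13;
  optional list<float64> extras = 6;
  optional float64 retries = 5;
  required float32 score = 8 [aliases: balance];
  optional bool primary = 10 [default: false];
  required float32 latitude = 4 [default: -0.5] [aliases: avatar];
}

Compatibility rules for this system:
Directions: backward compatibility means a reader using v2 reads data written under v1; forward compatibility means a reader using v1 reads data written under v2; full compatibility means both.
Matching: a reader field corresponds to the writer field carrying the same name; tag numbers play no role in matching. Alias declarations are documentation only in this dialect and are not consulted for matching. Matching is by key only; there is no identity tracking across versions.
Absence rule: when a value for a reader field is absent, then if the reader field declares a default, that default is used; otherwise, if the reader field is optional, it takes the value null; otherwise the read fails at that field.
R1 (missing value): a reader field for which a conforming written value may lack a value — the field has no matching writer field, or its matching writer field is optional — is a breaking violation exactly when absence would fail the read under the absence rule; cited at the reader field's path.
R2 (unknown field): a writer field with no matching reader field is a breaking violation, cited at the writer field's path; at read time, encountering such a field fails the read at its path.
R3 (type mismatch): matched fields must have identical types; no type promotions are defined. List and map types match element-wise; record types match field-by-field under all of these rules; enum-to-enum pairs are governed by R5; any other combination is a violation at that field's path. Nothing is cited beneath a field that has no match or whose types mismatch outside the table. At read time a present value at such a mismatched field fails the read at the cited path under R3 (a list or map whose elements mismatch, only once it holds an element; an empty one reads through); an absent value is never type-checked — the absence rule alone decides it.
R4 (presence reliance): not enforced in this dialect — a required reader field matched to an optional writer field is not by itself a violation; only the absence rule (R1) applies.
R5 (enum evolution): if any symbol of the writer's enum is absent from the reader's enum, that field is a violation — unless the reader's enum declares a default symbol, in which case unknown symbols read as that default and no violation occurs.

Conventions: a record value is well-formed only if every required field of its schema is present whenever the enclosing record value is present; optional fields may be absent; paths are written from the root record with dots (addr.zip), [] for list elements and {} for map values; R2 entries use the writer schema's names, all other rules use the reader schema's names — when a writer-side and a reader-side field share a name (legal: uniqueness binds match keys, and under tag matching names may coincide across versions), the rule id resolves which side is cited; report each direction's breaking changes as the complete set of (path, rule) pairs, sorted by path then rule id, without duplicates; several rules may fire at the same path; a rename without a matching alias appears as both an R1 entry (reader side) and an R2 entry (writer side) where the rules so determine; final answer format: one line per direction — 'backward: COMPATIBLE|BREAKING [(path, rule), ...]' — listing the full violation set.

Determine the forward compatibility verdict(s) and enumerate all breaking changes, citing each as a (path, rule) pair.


forward: BREAKING [(balance, R1), (extras, R1), (retries, R3), (score, R2)]

arrows below run writer -> reader for User
forward pass over User, reader schema v1, writer schema v2:
  kind: paired with writer kind (Color -> Color; writer optional)
  extras: paired with writer extras (list<float64> -> list<float64>; writer optional)
  retries: paired with writer retries (float64 -> int64; writer optional)
  no writer field matches reader balance
  primary: paired with writer primary (bool -> bool; writer optional)
  latitude: paired with writer latitude (float32 -> float32; writer required)
  writer field score has no reader counterpart
  violation R1 at balance
  violation R1 at extras
  violation R3 at retries
  violation R2 at score
  => forward: BREAKING (4)


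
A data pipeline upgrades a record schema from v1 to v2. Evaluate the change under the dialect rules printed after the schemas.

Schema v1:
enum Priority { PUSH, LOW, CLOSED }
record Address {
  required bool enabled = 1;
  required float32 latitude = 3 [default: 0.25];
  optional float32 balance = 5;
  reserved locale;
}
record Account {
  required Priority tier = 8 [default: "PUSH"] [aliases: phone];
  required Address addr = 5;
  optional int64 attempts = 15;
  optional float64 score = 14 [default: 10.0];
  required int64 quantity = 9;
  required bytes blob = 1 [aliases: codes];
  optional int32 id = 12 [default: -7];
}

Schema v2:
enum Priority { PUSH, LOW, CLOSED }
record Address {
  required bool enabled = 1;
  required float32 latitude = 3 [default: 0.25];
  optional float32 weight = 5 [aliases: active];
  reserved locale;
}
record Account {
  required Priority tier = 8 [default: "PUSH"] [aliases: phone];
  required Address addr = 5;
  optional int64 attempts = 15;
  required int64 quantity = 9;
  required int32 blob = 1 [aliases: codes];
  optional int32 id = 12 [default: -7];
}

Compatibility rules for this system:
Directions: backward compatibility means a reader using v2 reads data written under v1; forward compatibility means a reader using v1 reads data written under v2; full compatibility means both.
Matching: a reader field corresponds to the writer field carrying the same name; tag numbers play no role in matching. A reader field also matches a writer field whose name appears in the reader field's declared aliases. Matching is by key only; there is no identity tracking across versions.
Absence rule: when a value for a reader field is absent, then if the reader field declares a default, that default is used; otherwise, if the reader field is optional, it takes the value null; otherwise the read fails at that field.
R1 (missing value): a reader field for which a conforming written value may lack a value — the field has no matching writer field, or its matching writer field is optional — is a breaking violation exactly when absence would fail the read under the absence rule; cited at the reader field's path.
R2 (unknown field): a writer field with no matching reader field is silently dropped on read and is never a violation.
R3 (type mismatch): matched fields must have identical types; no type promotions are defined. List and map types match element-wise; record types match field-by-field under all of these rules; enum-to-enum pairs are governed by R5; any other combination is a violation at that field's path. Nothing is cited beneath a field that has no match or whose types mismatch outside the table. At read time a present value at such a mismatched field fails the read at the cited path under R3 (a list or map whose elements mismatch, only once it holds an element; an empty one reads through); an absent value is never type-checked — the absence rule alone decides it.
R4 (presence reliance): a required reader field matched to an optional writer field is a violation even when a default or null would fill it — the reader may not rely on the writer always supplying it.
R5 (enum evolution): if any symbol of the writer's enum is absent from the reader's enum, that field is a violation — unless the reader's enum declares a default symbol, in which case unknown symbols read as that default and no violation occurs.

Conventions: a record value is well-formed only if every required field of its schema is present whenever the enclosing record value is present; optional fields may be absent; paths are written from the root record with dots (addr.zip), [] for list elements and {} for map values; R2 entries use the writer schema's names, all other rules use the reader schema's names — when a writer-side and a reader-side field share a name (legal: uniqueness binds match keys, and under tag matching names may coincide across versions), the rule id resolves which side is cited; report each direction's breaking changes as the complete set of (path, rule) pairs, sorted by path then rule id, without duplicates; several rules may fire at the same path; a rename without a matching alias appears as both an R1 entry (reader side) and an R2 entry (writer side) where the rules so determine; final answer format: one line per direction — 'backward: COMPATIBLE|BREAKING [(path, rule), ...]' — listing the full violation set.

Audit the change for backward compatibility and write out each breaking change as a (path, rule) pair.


backward: BREAKING [(blob, R3)]

arrows below run writer -> reader for Account
backward for Account (reader v2, writer v1):
  tier: Priority -> Priority, writer required; from tier
  addr: Address -> Address, writer required; from addr
  attempts: int64 -> int64, writer optional; from attempts
  quantity: int64 -> int64, writer required; from quantity
  blob: bytes -> int32, writer required; from blob
  id: int32 -> int32, writer optional; from id
  writer field score has no reader counterpart
  addr.enabled: bool -> bool, writer required; from addr.enabled
  addr.latitude: float32 -> float32, writer required; from addr.latitude
  addr.weight: no writer match
  writer field addr.balance has no reader counterpart
  breaking: (blob, R3)
  => 1 violation(s): backward is BREAKING for Account
the other Account changes do not affect what is asked:
  removed field score from record Account -> inert for the asked Account verdict: nothing fires
  renamed field balance to weight in record Address -> inert for the asked Account verdict: nothing fires


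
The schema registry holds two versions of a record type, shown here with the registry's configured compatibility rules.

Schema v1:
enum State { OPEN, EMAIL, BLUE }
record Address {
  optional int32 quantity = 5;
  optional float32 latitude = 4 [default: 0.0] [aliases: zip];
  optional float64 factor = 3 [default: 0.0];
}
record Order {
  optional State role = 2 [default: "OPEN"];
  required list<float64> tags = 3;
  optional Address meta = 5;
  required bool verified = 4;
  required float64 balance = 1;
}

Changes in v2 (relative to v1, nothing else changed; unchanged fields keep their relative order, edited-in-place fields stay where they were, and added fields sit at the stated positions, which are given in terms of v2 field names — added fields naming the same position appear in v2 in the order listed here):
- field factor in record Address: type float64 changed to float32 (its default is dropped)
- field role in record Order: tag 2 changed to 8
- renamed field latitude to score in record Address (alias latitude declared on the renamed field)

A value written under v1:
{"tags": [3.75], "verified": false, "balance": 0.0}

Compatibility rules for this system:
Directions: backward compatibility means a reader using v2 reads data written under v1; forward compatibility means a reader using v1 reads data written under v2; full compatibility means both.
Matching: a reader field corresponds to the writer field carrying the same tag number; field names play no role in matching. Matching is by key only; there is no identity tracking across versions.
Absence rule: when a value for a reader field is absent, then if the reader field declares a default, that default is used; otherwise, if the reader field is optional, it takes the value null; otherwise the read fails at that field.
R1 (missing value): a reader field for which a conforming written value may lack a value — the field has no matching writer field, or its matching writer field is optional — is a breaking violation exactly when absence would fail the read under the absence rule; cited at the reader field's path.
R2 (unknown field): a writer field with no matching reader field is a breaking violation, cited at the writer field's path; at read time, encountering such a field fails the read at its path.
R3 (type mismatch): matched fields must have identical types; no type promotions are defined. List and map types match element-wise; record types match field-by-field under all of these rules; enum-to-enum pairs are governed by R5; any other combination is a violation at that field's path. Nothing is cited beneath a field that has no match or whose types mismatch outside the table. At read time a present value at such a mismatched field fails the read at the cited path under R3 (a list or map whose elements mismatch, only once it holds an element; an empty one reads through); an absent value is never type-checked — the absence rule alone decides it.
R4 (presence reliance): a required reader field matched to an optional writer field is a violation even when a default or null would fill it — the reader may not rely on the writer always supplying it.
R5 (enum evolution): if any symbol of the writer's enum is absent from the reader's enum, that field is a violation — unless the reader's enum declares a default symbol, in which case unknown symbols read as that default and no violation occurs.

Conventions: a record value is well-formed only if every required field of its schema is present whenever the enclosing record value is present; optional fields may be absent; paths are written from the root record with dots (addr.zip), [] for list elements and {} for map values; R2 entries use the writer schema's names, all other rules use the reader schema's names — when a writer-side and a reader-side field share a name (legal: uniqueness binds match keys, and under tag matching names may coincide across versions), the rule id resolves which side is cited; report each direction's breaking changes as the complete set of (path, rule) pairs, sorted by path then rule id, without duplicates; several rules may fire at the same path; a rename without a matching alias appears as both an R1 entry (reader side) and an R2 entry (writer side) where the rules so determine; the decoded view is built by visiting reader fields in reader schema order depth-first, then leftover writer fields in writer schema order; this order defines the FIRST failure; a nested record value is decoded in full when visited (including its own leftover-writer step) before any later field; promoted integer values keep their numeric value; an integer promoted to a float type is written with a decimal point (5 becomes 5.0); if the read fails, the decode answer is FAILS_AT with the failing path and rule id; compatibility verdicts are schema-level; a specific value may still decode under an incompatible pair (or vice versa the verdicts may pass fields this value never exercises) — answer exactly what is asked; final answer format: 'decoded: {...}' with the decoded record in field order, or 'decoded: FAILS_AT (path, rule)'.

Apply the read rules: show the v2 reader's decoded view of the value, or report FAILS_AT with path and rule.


in Order below, arrows point writer -> reader
migrating the Order value to v2:
  role := "OPEN" (no value, default fills)
  tags := [3.75]
  meta := null (not supplied -> null)
  verified := false
  balance := 0.0
  => decoded: {"role": "OPEN", "tags": [3.75], "meta": null, "verified": false, "balance": 0.0}
ruling out the remaining Order differences:
  field factor in record Address: type float64 changed to float32 (its default is dropped) -> schema-level compatibility only; this Order value's decode is unchanged
  field role in record Order: tag 2 changed to 8 -> schema-level compatibility only; this Order value's decode is unchanged
  renamed field latitude to score in record Address (alias latitude declared on the renamed field) -> fires no rule on Order under this dialect and leaves the result unchanged

decoded: {"role": "OPEN", "tags": [3.75], "meta": null, "verified": false, "balance": 0.0}


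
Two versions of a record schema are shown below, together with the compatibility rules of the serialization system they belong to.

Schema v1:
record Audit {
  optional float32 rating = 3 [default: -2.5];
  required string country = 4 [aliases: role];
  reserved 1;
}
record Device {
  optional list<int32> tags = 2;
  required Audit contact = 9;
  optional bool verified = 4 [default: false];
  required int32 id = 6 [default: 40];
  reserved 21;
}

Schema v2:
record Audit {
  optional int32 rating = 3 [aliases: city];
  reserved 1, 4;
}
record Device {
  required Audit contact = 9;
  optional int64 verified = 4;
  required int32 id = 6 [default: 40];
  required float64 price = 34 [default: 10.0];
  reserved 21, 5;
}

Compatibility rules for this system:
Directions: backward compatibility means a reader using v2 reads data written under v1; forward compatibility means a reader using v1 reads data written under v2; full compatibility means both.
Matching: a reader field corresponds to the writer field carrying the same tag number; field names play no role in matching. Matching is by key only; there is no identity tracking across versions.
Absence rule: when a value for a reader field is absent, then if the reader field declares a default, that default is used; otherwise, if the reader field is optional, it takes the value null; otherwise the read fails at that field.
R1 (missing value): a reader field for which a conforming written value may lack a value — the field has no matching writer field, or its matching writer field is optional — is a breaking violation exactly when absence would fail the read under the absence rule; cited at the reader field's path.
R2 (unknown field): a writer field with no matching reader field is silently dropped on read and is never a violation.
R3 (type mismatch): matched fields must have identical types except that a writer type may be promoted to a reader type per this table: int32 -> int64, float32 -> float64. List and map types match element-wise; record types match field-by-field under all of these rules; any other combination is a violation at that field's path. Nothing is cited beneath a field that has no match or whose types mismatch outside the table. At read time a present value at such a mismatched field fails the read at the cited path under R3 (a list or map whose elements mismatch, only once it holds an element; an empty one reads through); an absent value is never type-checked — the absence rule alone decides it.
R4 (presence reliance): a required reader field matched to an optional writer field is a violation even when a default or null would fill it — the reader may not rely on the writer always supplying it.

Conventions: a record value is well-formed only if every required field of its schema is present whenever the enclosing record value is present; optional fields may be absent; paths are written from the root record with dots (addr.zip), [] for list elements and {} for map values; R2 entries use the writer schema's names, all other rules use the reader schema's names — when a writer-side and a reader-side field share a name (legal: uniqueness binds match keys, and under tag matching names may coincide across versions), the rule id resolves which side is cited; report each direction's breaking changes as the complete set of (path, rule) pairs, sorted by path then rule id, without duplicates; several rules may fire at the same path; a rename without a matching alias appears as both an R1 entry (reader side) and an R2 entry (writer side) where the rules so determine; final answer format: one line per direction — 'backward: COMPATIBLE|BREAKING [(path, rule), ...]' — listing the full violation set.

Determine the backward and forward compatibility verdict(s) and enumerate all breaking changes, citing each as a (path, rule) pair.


each type pair in Device: writer, then reader
checking backward for Device: reader v2 against writer v1:
  contact: Audit -> Audit, writer required; from contact
  verified: bool -> int64, writer optional; from verified
  id: int32 -> int32, writer required; from id
  price: no writer match
  writer tags: unknown to reader
  contact.rating: float32 -> int32, writer optional; from contact.rating
  writer contact.country: unknown to reader
  breaking: (contact.rating, R3)
  breaking: (verified, R3)
  => 2 violation(s): backward is BREAKING for Device
checking forward for Device: reader v1 against writer v2:
  tags: no writer match
  contact: Audit -> Audit, writer required; from contact
  verified: int64 -> bool, writer optional; from verified
  id: int32 -> int32, writer required; from id
  writer price: unknown to reader
  contact.rating: int32 -> float32, writer optional; from contact.rating
  contact.country: no writer match
  breaking: (contact.country, R1)
  breaking: (contact.rating, R3)
  breaking: (verified, R3)
  => 3 violation(s): forward is BREAKING for Device

backward: BREAKING [(contact.rating, R3), (verified, R3)]; forward: BREAKING [(contact.country, R1), (contact.rating, R3), (verified, R3)]


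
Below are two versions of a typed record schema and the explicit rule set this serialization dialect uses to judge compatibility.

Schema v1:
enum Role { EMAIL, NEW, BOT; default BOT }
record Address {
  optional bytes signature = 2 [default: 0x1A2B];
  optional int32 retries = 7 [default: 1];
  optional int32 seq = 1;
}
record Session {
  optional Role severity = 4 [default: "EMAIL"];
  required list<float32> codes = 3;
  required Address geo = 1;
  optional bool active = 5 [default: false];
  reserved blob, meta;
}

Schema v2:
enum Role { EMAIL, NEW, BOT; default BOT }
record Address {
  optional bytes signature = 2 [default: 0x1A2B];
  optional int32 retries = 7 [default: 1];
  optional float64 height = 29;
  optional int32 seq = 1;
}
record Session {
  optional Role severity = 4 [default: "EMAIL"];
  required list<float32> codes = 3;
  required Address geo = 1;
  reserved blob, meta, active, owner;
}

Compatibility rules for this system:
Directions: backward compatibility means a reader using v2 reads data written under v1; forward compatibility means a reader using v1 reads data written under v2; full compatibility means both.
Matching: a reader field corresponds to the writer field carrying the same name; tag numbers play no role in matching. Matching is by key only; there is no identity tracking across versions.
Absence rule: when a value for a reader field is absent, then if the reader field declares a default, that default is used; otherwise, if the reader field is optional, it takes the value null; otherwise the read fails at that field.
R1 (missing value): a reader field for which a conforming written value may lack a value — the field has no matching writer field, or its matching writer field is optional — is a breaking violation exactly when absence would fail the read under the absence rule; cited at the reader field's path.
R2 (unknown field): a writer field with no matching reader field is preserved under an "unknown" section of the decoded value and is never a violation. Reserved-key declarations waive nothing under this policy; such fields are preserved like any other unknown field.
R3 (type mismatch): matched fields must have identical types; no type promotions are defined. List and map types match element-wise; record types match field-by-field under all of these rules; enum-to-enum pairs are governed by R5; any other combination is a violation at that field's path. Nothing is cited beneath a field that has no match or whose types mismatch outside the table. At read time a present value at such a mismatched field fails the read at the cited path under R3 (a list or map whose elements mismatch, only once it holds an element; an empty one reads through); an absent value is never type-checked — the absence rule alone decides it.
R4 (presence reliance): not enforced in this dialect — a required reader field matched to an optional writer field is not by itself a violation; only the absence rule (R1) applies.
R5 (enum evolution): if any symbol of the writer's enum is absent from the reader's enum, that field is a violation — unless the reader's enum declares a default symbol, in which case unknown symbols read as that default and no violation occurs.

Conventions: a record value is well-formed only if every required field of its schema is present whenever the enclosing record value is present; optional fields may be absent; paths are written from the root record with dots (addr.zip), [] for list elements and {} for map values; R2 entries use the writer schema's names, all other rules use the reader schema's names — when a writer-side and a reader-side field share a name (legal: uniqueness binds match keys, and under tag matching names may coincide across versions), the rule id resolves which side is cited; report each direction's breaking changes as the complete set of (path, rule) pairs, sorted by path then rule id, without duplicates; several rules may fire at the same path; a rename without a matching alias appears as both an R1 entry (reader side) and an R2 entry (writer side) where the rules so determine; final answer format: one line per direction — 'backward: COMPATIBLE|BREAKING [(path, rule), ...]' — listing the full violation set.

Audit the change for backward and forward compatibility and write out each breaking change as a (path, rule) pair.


backward: COMPATIBLE []; forward: COMPATIBLE []

arrows below run writer -> reader for Session
backward on Session — v2 reading data written by v1:
  Role -> Role, writer optional: severity aligns to severity
  list<float32> -> list<float32>, writer required: codes aligns to codes
  Address -> Address, writer required: geo aligns to geo
  writer active: unknown to reader
  bytes -> bytes, writer optional: geo.signature aligns to geo.signature
  int32 -> int32, writer optional: geo.retries aligns to geo.retries
  geo.height: no writer-side match
  int32 -> int32, writer optional: geo.seq aligns to geo.seq
  nothing fires on Session: backward is COMPATIBLE
forward on Session — v1 reading data written by v2:
  Role -> Role, writer optional: severity aligns to severity
  list<float32> -> list<float32>, writer required: codes aligns to codes
  Address -> Address, writer required: geo aligns to geo
  active: no writer-side match
  bytes -> bytes, writer optional: geo.signature aligns to geo.signature
  int32 -> int32, writer optional: geo.retries aligns to geo.retries
  int32 -> int32, writer optional: geo.seq aligns to geo.seq
  writer geo.height: unknown to reader
  nothing fires on Session: forward is COMPATIBLE


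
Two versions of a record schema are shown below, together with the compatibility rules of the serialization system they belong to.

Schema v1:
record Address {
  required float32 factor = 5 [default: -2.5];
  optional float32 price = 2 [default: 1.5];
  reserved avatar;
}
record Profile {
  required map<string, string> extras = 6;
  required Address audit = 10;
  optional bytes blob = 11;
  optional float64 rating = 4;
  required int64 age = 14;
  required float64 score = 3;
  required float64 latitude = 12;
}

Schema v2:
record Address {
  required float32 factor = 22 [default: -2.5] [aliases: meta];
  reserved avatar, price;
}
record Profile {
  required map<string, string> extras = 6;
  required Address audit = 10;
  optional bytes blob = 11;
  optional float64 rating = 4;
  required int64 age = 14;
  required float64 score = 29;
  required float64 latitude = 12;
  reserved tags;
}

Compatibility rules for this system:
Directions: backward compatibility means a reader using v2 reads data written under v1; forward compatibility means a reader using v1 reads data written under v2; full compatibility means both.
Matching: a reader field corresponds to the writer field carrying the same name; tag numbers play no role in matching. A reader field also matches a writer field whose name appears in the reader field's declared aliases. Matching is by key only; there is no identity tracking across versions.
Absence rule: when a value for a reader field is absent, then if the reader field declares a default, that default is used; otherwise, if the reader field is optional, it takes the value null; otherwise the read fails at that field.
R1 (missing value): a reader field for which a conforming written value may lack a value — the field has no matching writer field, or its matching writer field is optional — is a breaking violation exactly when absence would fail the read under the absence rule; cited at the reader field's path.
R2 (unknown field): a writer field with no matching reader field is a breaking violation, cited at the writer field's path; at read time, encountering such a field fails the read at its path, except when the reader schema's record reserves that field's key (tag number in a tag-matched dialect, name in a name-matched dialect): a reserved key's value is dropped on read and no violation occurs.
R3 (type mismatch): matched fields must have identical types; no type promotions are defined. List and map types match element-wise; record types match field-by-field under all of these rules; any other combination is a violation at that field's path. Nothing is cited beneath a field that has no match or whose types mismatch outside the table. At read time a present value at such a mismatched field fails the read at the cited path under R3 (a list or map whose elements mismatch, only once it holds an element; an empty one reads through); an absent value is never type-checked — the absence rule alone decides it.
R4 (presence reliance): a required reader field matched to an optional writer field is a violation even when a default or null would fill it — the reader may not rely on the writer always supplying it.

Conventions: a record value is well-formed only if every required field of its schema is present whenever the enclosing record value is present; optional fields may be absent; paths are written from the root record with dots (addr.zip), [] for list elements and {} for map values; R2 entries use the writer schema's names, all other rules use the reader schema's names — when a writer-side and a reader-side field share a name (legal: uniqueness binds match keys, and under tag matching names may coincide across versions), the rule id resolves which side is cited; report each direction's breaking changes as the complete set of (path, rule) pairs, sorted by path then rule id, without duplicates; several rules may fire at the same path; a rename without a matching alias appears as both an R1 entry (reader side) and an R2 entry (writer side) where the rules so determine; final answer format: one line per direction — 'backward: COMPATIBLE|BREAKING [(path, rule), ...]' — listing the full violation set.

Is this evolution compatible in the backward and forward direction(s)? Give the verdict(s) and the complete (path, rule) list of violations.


arrows below run writer -> reader for Profile
backward pass over Profile, reader schema v2, writer schema v1:
  extras: map<string, string> -> map<string, string>, writer required; from extras
  audit: Address -> Address, writer required; from audit
  blob: bytes -> bytes, writer optional; from blob
  rating: float64 -> float64, writer optional; from rating
  age: int64 -> int64, writer required; from age
  score: float64 -> float64, writer required; from score
  latitude: float64 -> float64, writer required; from latitude
  audit.factor: float32 -> float32, writer required; from audit.factor
  writer field audit.price has no reader counterpart
  => backward: COMPATIBLE
forward pass over Profile, reader schema v1, writer schema v2:
  extras: map<string, string> -> map<string, string>, writer required; from extras
  audit: Address -> Address, writer required; from audit
  blob: bytes -> bytes, writer optional; from blob
  rating: float64 -> float64, writer optional; from rating
  age: int64 -> int64, writer required; from age
  score: float64 -> float64, writer required; from score
  latitude: float64 -> float64, writer required; from latitude
  audit.factor: float32 -> float32, writer required; from audit.factor
  audit.price: no writer-side match
  => forward: COMPATIBLE

backward: COMPATIBLE []; forward: COMPATIBLE []
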